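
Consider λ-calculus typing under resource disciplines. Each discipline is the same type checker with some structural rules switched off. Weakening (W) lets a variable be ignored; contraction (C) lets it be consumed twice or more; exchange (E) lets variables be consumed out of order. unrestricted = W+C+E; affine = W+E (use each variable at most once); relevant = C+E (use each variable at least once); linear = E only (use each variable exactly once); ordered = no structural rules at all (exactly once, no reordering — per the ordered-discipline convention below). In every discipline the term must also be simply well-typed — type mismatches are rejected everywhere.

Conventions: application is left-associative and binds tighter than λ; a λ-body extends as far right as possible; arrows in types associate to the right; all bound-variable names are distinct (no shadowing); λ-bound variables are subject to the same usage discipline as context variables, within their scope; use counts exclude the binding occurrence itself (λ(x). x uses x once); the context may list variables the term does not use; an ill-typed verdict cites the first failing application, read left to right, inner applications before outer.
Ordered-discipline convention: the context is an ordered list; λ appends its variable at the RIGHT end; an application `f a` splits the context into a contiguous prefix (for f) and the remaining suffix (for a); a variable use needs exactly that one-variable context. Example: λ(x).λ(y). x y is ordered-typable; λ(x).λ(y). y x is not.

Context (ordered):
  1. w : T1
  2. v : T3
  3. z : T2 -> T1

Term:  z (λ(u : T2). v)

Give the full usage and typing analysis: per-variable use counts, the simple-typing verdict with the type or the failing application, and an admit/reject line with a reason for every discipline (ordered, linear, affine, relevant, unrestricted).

variable uses: w: 0; v: 1; z: 1; u (λ-bound): 0
uses in reading order: z, v
typing: ill-typed: an argument T2 -> T3 mismatches the expected T2
ordered: ✗, not simply typable
linear: ✗, fails simple typing
affine: ✗, a type mismatch blocks all five
relevant: ✗, the type mismatch rejects it
unrestricted: ✗, not simply typable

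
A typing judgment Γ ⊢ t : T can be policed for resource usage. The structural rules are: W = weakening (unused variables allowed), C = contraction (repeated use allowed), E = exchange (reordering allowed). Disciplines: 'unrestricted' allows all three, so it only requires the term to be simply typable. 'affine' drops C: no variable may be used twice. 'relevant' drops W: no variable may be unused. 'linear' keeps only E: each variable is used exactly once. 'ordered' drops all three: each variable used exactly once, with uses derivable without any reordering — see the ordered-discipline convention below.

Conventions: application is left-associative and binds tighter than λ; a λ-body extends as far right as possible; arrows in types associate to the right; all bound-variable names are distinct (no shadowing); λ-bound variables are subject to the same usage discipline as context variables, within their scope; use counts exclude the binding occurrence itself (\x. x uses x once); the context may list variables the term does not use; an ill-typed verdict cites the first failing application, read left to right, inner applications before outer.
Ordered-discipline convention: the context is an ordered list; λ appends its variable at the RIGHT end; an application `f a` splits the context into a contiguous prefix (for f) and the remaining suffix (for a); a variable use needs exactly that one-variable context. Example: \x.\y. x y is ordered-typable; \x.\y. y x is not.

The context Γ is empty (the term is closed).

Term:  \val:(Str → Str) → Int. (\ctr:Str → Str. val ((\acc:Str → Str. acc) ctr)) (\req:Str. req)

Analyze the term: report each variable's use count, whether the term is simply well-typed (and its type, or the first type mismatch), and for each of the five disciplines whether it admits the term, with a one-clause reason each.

counts: val [bound] ×1, ctr [bound] ×1, acc [bound] ×1, req [bound] ×1
order of uses: val, acc, ctr, req
typing: well-typed — term : ((Str → Str) → Int) → Int
ordered: ✓, val, ctr, acc, req once each; derivable with no W/C/E
linear: ✓, val, ctr, acc, req: one use apiece
affine: ✓, val, ctr, acc, req: no repeats, contraction unneeded
relevant: ✓, none of val, ctr, acc, req goes unused
unrestricted: ✓, typability at ((Str → Str) → Int) → Int is all that's needed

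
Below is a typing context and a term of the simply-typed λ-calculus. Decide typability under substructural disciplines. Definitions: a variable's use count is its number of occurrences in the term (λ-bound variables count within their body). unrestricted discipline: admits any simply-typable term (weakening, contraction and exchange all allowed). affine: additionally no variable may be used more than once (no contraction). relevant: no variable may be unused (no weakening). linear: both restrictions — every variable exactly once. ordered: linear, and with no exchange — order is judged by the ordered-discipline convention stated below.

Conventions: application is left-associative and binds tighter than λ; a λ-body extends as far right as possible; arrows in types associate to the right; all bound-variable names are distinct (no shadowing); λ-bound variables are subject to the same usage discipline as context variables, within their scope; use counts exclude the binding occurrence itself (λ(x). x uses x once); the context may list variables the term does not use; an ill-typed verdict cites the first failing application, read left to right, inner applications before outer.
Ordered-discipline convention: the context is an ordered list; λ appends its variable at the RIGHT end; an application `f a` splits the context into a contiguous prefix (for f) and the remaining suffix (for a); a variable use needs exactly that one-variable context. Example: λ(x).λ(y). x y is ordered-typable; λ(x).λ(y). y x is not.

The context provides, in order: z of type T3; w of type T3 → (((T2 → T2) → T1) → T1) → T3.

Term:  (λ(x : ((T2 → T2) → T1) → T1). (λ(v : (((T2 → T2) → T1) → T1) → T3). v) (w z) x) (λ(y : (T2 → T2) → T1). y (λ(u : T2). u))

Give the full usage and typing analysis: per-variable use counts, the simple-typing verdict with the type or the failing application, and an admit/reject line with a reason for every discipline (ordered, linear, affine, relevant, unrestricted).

usage: z ×1; w ×1; x (λ-bound) ×1; v (λ-bound) ×1; y (λ-bound) ×1; u (λ-bound) ×1
left-to-right use order: v, w, z, x, y, u
typing: ✓ — T3
ordered: ✗ — needs exchange: uses follow v, w, z, x, y, u
linear: ✓ — exactly-once usage across z, w, x, v, y, u
affine: ✓ — z, w, x, v, y, u: no repeats, contraction unneeded
relevant: ✓ — at least one use each (z, w, x, v, y, u)
unrestricted: ✓ — simply typable at T3; W, C, E all held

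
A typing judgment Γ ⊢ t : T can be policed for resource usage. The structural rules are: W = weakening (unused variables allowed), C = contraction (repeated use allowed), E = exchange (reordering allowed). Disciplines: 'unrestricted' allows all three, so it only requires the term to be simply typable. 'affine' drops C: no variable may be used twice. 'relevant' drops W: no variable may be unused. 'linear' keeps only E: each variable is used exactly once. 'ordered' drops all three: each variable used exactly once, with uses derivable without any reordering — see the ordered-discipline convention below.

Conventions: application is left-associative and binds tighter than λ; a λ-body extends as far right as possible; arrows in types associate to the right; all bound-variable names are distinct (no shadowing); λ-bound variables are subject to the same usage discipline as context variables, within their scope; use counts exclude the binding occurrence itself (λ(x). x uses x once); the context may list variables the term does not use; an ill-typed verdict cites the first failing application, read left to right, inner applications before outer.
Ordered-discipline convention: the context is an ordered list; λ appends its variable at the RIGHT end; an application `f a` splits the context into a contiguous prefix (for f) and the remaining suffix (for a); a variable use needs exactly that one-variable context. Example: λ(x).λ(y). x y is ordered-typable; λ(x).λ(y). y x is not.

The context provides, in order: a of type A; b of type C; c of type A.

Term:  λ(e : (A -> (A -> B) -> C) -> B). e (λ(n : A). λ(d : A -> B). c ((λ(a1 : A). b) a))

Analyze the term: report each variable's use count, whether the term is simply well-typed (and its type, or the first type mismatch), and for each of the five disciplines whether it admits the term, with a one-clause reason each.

use counts: a: 1×; b: 1×; c: 1×; e (λ-bound): 1×; n (λ-bound): 0×; d (λ-bound): 0×; a1 (λ-bound): 0×
order of uses: e, c, b, a
typing: ill-typed: non-arrow in function slot: A
ordered: ✗, the type mismatch rejects it
linear: ✗, not simply typable
affine: ✗, fails simple typing
relevant: ✗, a type mismatch blocks all five
unrestricted: ✗, the type mismatch rejects it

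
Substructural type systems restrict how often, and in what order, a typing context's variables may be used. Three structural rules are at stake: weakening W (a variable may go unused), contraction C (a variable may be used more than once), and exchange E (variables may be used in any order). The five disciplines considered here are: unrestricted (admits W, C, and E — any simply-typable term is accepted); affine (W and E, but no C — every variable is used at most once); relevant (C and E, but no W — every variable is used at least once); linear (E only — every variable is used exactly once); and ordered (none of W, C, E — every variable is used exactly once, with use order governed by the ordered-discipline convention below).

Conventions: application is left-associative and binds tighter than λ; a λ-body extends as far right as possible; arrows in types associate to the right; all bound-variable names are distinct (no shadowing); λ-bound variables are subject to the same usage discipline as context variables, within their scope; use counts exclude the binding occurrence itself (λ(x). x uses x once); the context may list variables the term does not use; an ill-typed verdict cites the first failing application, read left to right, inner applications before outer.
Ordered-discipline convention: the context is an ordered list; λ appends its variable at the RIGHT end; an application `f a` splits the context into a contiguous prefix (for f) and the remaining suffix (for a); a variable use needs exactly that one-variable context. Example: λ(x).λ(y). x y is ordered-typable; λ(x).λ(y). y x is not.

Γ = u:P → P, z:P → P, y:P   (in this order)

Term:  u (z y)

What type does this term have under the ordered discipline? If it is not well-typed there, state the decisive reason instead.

term : P
use counts: u=1, z=1, y=1
uses in reading order: u, z, y
typing: well-typed — term : P
all disciplines: ordered ✓; linear ✓; affine ✓; relevant ✓; unrestricted ✓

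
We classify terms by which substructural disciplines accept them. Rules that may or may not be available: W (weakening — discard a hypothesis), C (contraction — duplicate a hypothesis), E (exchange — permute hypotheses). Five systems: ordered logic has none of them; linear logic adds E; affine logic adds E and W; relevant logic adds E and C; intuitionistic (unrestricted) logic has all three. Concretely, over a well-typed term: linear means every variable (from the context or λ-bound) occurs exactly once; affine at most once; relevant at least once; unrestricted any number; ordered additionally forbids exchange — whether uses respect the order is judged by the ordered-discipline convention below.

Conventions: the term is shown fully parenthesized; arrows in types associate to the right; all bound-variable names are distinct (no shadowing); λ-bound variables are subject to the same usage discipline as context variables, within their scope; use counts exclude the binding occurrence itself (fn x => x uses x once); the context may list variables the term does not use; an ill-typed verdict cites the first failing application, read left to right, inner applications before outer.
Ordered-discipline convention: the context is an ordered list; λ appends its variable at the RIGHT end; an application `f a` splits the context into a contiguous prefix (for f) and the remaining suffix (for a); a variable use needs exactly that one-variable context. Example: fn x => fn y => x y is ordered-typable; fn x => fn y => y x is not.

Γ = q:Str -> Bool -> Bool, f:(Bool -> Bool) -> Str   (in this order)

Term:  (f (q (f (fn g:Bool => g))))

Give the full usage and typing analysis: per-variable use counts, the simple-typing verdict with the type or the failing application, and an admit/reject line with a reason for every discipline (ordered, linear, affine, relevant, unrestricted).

usage: q: 1; f: 2; g [bound]: 1
use order (left to right): f, q, f, g
typing: well-typed — term : Str
ordered ✗ (f ×2 used more than once (contraction))
linear ✗ (f ×2 used more than once (contraction))
affine ✗ (f ×2 used more than once (contraction))
relevant ✓ (at least one use each (q, f, g))
unrestricted ✓ (simply typable at Str; W, C, E all held)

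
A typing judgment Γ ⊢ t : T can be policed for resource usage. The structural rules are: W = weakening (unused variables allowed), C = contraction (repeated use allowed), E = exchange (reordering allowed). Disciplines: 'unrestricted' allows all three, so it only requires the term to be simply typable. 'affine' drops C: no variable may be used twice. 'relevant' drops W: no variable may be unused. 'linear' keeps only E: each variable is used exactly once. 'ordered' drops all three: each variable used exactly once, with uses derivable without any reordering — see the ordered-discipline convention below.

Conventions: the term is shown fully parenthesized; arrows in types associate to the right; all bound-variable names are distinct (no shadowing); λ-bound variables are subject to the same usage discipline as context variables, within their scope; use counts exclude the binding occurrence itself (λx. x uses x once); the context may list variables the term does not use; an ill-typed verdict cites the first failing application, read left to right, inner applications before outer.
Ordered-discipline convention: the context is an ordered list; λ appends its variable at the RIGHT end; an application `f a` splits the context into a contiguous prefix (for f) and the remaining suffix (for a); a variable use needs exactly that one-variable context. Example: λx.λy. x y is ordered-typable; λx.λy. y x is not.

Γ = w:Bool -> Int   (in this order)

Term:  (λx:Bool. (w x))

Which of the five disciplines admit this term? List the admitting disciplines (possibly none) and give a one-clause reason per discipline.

admitting disciplines: ordered, linear, affine, relevant, unrestricted
variable uses: w: 1, x (bound): 1
uses in reading order: w, x
typing: well-typed at Bool -> Int
ordered: ✓, single-use (w, x), ordered derivation ok
linear: ✓, single use per variable (w, x)
affine: ✓, none of w, x used more than once
relevant: ✓, w, x: all used, weakening unneeded
unrestricted: ✓, typability at Bool -> Int is all that's needed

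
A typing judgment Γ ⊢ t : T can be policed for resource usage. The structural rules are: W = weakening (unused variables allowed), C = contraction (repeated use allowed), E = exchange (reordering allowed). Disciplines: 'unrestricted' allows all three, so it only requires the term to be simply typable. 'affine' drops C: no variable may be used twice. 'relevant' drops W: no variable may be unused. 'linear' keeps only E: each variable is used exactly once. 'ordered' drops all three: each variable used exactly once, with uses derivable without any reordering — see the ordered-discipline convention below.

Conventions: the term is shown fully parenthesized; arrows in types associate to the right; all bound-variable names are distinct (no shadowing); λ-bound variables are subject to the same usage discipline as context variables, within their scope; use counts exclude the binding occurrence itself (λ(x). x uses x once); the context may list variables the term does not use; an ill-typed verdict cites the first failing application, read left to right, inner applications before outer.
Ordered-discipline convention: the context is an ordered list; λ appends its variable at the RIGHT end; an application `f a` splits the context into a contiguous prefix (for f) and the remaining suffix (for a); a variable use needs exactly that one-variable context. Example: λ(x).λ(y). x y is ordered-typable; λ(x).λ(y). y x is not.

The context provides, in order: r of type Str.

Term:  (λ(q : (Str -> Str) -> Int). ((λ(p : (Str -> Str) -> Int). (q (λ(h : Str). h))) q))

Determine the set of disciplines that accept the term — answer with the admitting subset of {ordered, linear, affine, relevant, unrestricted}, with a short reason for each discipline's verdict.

admitted by: unrestricted
usage: r=0; q (λ-bound)=2; p (λ-bound)=0; h (λ-bound)=1
uses in reading order: q, h, q
typing: ✓ — ((Str -> Str) -> Int) -> Int
ordered: ✗, q ×2 used more than once (contraction); r, p never used (weakening)
linear: ✗, q ×2 used more than once (contraction); r, p never used (weakening)
affine: ✗, q ×2 used more than once (contraction)
relevant: ✗, r, p never used (weakening)
unrestricted: ✓, well-typed at ((Str -> Str) -> Int) -> Int; no restrictions here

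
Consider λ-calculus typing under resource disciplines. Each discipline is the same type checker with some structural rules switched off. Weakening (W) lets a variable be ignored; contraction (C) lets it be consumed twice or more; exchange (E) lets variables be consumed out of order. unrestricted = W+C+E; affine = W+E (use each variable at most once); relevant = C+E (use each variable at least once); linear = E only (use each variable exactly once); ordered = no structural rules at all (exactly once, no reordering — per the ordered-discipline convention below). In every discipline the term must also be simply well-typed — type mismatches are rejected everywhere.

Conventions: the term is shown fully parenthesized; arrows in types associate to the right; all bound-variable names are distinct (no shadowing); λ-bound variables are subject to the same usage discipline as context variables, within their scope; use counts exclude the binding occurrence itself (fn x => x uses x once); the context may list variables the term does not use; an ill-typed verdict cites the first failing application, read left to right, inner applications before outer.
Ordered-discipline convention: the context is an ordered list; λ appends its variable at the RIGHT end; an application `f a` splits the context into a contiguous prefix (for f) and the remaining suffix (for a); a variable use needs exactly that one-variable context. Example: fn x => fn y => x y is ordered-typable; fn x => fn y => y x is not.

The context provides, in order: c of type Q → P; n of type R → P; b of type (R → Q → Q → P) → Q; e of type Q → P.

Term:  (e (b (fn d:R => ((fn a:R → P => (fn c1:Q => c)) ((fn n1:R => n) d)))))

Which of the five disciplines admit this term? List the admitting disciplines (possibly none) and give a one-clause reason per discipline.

admitted in: affine, unrestricted
variable uses: c: 1, n: 1, b: 1, e: 1, d (bound): 1, a (bound): 0, c1 (bound): 0, n1 (bound): 0
order of uses: e, b, c, n, d
typing: well-typed at P
ordered: ✗, a, c1, n1 never used (weakening)
linear: ✗, a, c1, n1 never used (weakening)
affine: ✓, at most one use each (c, n, b, e, d, a, c1, n1)
relevant: ✗, a, c1, n1 never used (weakening)
unrestricted: ✓, well-typed at P; no restrictions here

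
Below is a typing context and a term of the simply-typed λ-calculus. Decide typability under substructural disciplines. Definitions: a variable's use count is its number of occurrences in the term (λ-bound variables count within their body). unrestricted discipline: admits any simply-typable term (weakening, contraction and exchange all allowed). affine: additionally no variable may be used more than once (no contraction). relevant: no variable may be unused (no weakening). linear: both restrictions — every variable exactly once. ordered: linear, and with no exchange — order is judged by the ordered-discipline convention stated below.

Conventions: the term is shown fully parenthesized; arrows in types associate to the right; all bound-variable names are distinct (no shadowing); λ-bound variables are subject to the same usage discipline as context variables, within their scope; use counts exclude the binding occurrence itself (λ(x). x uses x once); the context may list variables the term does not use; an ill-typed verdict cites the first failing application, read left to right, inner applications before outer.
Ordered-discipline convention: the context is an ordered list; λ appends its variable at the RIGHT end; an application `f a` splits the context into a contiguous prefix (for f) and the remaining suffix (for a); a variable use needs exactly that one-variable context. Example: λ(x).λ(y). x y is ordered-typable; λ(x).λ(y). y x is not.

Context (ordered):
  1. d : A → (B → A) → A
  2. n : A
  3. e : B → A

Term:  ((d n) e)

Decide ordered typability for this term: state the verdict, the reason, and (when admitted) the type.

yes — d, n, e once each; derivable with no W/C/E; term : A
counts: d ×1, n ×1, e ×1
order of uses: d, n, e
typing: ✓ — A
all disciplines: ordered ✓; linear ✓; affine ✓; relevant ✓; unrestricted ✓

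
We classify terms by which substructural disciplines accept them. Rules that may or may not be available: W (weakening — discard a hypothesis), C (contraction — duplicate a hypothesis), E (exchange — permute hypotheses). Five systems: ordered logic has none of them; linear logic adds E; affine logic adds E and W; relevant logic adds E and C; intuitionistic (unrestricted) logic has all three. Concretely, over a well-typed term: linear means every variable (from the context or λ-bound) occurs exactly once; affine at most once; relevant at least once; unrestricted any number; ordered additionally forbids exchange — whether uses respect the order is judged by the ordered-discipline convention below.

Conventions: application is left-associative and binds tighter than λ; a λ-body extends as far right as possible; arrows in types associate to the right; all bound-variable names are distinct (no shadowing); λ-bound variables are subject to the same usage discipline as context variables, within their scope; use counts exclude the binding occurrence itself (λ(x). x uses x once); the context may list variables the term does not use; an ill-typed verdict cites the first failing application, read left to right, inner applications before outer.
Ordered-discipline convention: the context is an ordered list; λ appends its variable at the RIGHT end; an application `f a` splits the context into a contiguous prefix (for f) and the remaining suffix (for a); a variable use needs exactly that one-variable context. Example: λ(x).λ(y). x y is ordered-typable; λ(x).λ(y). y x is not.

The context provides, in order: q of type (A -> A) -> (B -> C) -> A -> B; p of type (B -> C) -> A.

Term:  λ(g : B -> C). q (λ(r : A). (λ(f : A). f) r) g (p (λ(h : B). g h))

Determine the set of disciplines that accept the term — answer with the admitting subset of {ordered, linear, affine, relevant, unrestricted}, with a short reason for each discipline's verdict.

admitted in: relevant, unrestricted
counts: q: 1; p: 1; g [bound]: 2; r [bound]: 1; f [bound]: 1; h [bound]: 1
use order (left to right): q, f, r, g, p, g, h
typing: ✓ — (B -> C) -> B
ordered: ✗ — needs contraction — g ×2
linear: ✗ — needs contraction — g ×2
affine: ✗ — needs contraction — g ×2
relevant: ✓ — at least one use each (q, p, g, r, f, h)
unrestricted: ✓ — typability at (B -> C) -> B is all that's needed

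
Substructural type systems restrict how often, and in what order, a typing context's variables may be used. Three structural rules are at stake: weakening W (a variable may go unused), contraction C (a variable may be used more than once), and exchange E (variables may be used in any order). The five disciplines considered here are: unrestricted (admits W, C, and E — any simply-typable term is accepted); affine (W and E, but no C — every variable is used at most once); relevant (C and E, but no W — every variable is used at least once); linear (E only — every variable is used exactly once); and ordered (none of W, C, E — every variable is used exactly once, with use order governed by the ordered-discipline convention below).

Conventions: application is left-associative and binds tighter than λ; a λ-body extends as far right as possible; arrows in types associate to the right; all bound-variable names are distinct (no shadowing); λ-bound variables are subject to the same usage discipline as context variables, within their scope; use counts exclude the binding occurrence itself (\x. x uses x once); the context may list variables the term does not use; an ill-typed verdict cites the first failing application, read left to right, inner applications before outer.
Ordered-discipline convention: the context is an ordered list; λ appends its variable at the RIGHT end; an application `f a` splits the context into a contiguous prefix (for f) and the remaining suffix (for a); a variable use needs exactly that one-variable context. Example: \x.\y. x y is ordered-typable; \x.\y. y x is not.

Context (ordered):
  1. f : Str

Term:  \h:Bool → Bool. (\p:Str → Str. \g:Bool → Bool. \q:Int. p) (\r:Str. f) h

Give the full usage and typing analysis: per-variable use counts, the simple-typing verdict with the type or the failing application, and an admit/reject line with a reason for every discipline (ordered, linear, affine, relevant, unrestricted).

use counts: f ×1; h (bound) ×1; p (bound) ×1; g (bound) ×0; q (bound) ×0; r (bound) ×0
order of uses: p, f, h
typing: well-typed — term : (Bool → Bool) → Int → Str → Str
ordered: ✗ — g, q, r never used (weakening)
linear: ✗ — g, q, r never used (weakening)
affine: ✓ — f, h, p, g, q, r: no repeats, contraction unneeded
relevant: ✗ — g, q, r never used (weakening)
unrestricted: ✓ — type-checks ((Bool → Bool) → Int → Str → Str) and nothing is barred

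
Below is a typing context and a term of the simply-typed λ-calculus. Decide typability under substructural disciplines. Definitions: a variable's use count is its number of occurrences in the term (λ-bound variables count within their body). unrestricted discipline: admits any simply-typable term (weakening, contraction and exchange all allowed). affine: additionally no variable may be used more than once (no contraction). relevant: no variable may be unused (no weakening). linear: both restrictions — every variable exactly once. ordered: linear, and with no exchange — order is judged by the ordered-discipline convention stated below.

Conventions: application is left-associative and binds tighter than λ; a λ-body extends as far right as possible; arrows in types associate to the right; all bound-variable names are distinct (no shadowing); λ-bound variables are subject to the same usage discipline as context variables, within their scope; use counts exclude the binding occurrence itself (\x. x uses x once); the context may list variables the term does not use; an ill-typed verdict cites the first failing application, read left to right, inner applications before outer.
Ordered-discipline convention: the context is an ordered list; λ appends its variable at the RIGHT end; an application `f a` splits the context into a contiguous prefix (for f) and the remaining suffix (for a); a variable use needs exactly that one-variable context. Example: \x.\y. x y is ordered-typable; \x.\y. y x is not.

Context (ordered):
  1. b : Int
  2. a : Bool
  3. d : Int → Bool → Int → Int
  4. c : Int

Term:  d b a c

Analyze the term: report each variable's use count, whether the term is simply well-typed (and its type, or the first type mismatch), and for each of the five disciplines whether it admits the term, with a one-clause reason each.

variable uses: b: 1×, a: 1×, d: 1×, c: 1×
left-to-right use order: d, b, a, c
typing: well-typed — term : Int
ordered ✗ (use order d, b, a, c needs exchange)
linear ✓ (each of b, a, d, c used exactly once)
affine ✓ (no duplicate uses among b, a, d, c)
relevant ✓ (at least one use each (b, a, d, c))
unrestricted ✓ (simply typable at Int; W, C, E all held)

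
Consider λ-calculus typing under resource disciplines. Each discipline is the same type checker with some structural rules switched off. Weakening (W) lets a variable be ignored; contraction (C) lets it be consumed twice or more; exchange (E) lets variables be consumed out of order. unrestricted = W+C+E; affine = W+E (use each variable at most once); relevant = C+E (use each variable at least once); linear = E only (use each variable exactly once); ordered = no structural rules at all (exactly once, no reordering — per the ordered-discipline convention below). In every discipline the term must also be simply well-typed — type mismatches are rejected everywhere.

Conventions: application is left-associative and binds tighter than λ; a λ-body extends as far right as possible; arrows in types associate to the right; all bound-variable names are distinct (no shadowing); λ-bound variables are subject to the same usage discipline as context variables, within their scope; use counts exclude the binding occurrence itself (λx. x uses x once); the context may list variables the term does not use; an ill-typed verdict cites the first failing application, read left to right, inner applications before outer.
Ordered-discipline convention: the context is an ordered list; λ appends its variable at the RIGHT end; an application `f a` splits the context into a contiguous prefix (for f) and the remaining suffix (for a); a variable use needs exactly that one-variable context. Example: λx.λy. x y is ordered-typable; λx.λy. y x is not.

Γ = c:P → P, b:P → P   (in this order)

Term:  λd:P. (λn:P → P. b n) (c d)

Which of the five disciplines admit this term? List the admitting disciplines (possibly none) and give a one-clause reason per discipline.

accepted by: none
use counts: c: 1; b: 1; d (λ-bound): 1; n (λ-bound): 1
order of uses: b, n, c, d
typing: ill-typed: a function awaiting P gets P → P
ordered: ✗, the type mismatch rejects it
linear: ✗, not simply typable
affine: ✗, fails simple typing
relevant: ✗, a type mismatch blocks all five
unrestricted: ✗, the type mismatch rejects it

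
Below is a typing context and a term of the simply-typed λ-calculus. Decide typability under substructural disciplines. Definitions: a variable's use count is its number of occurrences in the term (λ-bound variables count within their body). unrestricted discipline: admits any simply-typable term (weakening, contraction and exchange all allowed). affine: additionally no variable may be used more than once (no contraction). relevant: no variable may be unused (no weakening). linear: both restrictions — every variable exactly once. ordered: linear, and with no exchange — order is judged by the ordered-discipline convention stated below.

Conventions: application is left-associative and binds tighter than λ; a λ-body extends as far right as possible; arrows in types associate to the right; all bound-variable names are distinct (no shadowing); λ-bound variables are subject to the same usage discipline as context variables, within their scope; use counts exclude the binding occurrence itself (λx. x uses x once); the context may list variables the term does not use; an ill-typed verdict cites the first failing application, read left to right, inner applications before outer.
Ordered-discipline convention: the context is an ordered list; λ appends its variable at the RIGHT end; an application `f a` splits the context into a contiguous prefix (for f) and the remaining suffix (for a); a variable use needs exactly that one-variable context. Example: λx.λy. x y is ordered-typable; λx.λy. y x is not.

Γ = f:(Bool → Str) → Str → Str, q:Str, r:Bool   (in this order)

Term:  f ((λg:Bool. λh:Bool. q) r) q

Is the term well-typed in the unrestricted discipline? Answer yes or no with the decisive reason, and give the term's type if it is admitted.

yes — typability at Str is all that's needed; term : Str
usage: f: 1; q: 2; r: 1; g [bound]: 0; h [bound]: 0
use order (left to right): f, q, r, q
typing: well-typed — term : Str
summary: ordered ✗, linear ✗, affine ✗, relevant ✗, unrestricted ✓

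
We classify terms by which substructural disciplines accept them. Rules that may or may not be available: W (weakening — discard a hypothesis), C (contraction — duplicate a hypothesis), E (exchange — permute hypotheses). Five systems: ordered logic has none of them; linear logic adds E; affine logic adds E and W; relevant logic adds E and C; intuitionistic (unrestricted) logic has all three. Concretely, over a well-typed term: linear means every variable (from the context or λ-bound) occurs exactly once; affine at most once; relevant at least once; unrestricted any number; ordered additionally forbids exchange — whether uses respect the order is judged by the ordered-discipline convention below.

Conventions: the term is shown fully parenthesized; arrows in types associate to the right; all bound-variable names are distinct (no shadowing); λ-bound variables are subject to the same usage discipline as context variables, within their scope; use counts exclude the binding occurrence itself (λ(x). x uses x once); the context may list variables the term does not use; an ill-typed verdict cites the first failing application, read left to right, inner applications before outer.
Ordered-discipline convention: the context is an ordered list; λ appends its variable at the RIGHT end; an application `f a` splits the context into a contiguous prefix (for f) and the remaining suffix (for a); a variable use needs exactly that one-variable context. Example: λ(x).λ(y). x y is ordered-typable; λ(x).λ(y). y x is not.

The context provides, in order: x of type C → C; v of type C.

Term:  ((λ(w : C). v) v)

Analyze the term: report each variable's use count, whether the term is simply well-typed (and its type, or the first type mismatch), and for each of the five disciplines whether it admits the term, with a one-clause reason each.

counts: x=0, v=2, w [bound]=0
order of uses: v, v
typing: well-typed at C
ordered ✗ (v ×2 used more than once (contraction); x, w never used (weakening))
linear ✗ (v ×2 used more than once (contraction); x, w never used (weakening))
affine ✗ (v ×2 used more than once (contraction))
relevant ✗ (x, w never used (weakening))
unrestricted ✓ (simply typable at C; W, C, E all held)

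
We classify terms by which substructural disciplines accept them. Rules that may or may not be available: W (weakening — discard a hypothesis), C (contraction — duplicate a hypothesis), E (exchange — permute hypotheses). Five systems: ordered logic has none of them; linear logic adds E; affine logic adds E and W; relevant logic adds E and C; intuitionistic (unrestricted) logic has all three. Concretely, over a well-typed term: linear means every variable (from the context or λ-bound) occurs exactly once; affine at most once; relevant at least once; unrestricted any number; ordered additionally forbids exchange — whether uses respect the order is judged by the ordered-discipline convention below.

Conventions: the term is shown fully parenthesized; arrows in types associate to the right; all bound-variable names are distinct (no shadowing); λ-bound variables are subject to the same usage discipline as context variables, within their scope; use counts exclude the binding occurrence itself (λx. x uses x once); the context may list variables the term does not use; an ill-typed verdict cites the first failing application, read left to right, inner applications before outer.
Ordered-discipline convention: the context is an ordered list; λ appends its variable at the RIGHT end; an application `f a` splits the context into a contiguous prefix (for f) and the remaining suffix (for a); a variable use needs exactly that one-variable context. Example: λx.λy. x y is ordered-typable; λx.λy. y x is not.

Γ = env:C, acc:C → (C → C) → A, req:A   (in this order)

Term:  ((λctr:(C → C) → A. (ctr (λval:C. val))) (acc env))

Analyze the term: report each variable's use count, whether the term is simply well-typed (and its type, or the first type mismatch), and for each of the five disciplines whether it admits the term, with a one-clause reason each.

usage: env: 1×; acc: 1×; req: 0×; ctr [bound]: 1×; val [bound]: 1×
order of uses: ctr, val, acc, env
typing: well-typed — term : A
ordered: ✗ — needs weakening: req unused
linear: ✗ — needs weakening: req unused
affine: ✓ — at most one use each (env, acc, req, ctr, val)
relevant: ✗ — needs weakening: req unused
unrestricted: ✓ — well-typed at A; no restrictions here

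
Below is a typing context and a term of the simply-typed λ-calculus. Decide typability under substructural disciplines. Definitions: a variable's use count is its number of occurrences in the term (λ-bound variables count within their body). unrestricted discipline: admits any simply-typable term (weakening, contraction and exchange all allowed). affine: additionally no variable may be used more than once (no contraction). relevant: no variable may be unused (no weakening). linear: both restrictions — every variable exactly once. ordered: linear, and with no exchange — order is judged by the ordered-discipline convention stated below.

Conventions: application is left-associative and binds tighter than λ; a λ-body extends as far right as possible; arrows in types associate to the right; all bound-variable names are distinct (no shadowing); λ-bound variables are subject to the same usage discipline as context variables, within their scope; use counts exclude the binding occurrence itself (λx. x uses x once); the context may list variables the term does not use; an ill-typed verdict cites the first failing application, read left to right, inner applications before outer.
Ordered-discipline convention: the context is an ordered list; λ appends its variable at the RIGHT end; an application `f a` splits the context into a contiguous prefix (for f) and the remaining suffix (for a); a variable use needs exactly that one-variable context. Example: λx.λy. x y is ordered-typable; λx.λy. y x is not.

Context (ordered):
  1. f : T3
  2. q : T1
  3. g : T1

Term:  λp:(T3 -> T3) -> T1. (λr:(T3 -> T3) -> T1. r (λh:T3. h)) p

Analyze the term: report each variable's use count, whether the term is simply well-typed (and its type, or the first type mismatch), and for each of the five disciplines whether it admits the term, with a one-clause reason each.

variable uses: f=0; q=0; g=0; p (bound)=1; r (bound)=1; h (bound)=1
uses in reading order: r, h, p
typing: well-typed at ((T3 -> T3) -> T1) -> T1
ordered ✗ (unused: f, q, g — weakening required)
linear ✗ (unused: f, q, g — weakening required)
affine ✓ (no duplicate uses among f, q, g, p, r, h)
relevant ✗ (unused: f, q, g — weakening required)
unrestricted ✓ (simply typable at ((T3 -> T3) -> T1) -> T1; W, C, E all held)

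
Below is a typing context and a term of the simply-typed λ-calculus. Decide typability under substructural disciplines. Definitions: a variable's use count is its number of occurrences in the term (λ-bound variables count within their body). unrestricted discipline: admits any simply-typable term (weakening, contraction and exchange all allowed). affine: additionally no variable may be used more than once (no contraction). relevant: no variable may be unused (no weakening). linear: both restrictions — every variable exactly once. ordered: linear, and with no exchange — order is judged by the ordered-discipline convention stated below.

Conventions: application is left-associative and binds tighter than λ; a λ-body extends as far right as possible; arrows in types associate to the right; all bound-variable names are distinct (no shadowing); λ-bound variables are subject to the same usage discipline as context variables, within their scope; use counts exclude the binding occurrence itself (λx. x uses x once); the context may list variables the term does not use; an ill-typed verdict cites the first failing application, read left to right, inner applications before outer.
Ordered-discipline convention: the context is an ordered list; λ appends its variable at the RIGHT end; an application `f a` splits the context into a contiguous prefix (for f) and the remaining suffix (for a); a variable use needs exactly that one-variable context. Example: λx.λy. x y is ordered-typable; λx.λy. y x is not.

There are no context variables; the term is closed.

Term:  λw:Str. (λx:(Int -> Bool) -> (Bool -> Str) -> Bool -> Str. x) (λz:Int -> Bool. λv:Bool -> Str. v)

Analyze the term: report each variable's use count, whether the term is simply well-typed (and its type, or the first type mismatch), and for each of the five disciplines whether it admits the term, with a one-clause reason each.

counts: w (bound): 0; x (bound): 1; z (bound): 0; v (bound): 1
uses in reading order: x, v
typing: well-typed at Str -> (Int -> Bool) -> (Bool -> Str) -> Bool -> Str
ordered ✗ (w, z left unused)
linear ✗ (w, z left unused)
affine ✓ (at most one use each (w, x, z, v))
relevant ✗ (w, z left unused)
unrestricted ✓ (simply typable at Str -> (Int -> Bool) -> (Bool -> Str) -> Bool -> Str; W, C, E all held)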